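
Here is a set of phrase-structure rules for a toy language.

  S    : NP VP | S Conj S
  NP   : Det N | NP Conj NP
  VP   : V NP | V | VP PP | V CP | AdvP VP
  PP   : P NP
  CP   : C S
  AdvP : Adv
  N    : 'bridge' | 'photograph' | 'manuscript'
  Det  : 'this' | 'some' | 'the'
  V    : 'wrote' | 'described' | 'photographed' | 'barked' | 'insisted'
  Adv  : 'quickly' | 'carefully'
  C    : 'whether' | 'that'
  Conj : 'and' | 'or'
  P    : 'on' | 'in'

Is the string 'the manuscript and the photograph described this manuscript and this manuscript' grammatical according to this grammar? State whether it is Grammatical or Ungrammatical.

Grammatical

S
  NP
    NP
      Det: the
      N: manuscript
    Conj: and
    NP
      Det: the
      N: photograph
  VP
    V: described
    NP
      NP
        Det: this
        N: manuscript
      Conj: and
      NP
        Det: this
        N: manuscript
The bracketing above is licensed at every node by one of the given productions, with S at the root.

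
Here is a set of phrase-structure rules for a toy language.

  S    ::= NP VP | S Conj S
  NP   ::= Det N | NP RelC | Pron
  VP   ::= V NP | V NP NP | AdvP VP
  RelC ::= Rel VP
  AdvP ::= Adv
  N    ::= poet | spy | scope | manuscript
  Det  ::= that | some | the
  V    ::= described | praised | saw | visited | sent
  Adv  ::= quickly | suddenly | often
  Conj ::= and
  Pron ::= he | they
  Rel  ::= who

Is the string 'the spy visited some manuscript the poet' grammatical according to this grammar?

Grammatical

[S [NP [Det the] [N spy]] [VP [V visited] [NP [Det some] [N manuscript]] [NP [Det the] [N poet]]]]
The bracketing above is licensed at every node by one of the given productions, with S at the root.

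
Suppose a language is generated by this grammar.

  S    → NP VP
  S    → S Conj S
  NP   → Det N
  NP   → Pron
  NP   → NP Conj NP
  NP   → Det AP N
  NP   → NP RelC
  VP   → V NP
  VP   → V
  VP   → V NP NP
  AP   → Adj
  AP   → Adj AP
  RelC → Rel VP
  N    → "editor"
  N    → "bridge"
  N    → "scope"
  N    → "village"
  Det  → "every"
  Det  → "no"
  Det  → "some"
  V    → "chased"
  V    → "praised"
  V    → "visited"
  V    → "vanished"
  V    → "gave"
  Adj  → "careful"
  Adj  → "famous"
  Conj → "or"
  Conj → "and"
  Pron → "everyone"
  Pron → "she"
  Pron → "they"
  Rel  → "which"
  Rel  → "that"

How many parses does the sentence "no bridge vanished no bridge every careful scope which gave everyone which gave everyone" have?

Two of the 3 distinct bracketings:
[S [NP [Det no] [N bridge]] [VP [V vanished] [NP [Det no] [N bridge]] [NP [NP [Det every] [AP [Adj careful]] [N scope]] [RelC [Rel which] [VP [V gave] [NP [NP [Pron everyone]] [RelC [Rel which] [VP [V gave] [NP [Pron everyone]]]]]]]]]]
[S [NP [Det no] [N bridge]] [VP [V vanished] [NP [Det no] [N bridge]] [NP [NP [Det every] [AP [Adj careful]] [N scope]] [RelC [Rel which] [VP [V gave] [NP [NP [Pron everyone]] [RelC [Rel which] [VP [V gave]]]] [NP [Pron everyone]]]]]]]
The difference turns on whether VP → V is used at the relevant span, versus an alternative expansion of VP.

3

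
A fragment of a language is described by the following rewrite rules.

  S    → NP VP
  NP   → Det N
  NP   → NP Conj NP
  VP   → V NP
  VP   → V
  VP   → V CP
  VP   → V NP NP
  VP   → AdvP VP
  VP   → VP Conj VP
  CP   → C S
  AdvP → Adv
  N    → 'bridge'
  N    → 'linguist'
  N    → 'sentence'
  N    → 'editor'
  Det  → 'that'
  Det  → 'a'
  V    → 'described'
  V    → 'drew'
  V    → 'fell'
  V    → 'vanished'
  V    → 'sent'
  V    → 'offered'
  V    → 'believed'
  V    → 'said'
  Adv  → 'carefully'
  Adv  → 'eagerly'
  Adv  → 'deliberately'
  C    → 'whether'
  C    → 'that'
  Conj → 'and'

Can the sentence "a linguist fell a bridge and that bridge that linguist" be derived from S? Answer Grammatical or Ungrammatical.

Grammatical

S
  NP
    Det: a
    N: linguist
  VP
    V: fell
    NP
      NP
        Det: a
        N: bridge
      Conj: and
      NP
        Det: that
        N: bridge
    NP
      Det: that
      N: linguist
Every word is introduced by a lexical rule and the phrasal rules combine the resulting categories into a single S.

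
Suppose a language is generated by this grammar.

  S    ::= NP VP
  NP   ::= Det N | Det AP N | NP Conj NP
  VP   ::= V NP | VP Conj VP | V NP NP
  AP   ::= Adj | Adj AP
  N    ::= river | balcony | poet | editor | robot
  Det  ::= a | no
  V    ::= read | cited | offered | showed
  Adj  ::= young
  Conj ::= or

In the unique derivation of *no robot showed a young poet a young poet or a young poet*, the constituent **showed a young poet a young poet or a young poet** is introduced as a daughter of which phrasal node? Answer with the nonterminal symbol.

S

[S [NP [Det no] [N robot]] [VP [V showed] [NP [Det a] [AP [Adj young]] [N poet]] [NP [NP [Det a] [AP [Adj young]] [N poet]] [Conj or] [NP [Det a] [AP [Adj young]] [N poet]]]]]
The span 'showed a young poet a young poet or a young poet' is the VP node built by VP → V NP NP.
Its mother is the S built by S → NP VP.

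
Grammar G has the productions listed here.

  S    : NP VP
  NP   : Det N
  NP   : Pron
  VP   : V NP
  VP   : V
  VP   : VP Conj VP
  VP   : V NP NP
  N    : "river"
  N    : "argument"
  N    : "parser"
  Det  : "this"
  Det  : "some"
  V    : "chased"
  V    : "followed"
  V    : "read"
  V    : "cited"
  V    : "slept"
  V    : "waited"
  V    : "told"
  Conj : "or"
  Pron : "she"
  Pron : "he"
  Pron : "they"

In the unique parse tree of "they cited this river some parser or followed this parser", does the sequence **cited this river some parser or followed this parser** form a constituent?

Yes

[S [NP [Pron they]] [VP [VP [V cited] [NP [Det this] [N river]] [NP [Det some] [N parser]]] [Conj or] [VP [V followed] [NP [Det this] [N parser]]]]]
The words 'cited this river some parser or followed this parser' are exhaustively dominated by a single VP node (built by VP → VP Conj VP), so they form a constituent.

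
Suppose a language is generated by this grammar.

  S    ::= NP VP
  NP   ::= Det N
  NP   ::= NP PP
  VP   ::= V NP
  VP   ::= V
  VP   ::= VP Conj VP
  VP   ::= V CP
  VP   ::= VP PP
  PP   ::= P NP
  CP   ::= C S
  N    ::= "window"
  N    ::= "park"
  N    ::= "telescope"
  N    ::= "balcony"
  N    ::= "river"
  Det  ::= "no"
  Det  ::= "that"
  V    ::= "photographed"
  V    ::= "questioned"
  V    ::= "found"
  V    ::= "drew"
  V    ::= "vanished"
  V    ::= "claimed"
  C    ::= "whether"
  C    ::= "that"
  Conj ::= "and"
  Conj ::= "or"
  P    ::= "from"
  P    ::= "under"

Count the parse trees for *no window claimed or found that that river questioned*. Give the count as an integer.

[S [NP [Det no] [N window]] [VP [VP [V claimed]] [Conj or] [VP [V found] [CP [C that] [S [NP [Det that] [N river]] [VP [V questioned]]]]]]]
No rule offers an alternative attachment or grouping for any span, so this is the only derivation.

1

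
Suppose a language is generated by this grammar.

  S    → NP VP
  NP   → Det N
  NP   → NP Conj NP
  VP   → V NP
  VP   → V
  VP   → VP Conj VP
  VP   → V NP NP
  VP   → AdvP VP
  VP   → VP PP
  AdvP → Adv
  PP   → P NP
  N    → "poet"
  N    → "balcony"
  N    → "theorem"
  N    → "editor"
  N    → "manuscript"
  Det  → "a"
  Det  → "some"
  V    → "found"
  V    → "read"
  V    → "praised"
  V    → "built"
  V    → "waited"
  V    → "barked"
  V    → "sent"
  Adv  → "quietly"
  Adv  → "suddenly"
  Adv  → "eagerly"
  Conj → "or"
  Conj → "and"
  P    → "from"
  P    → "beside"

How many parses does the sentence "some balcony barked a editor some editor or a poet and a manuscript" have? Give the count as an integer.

The two bracketings:
[S [NP [Det some] [N balcony]] [VP [V barked] [NP [Det a] [N editor]] [NP [NP [Det some] [N editor]] [Conj or] [NP [NP [Det a] [N poet]] [Conj and] [NP [Det a] [N manuscript]]]]]]
[S [NP [Det some] [N balcony]] [VP [V barked] [NP [Det a] [N editor]] [NP [NP [NP [Det some] [N editor]] [Conj or] [NP [Det a] [N poet]]] [Conj and] [NP [Det a] [N manuscript]]]]]
The trees differ in how a recursive rule is bracketed over the same span.

2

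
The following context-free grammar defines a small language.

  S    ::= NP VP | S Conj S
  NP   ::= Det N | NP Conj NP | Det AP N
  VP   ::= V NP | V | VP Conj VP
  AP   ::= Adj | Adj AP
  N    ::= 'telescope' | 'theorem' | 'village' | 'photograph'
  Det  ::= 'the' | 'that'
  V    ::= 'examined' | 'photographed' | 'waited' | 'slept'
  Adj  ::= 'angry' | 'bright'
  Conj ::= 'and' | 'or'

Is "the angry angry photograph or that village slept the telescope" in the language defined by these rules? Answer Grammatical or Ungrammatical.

S
  NP
    NP
      Det: the
      AP
        Adj: angry
        AP
          Adj: angry
      N: photograph
    Conj: or
    NP
      Det: that
      N: village
  VP
    V: slept
    NP
      Det: the
      N: telescope
Every word is introduced by a lexical rule and the phrasal rules combine the resulting categories into a single S.

Grammatical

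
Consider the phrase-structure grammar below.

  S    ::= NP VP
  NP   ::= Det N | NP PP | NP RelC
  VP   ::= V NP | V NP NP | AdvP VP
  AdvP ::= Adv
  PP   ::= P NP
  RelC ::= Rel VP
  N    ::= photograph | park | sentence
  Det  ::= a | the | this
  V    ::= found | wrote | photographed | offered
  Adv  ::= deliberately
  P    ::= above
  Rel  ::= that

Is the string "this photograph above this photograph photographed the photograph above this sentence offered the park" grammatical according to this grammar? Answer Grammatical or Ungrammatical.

Ungrammatical

For S → NP VP, every NP-prefix leaves a non-VP remainder: after 'this photograph' the remainder is not a VP; after 'this photograph above this photograph' the remainder is not a VP.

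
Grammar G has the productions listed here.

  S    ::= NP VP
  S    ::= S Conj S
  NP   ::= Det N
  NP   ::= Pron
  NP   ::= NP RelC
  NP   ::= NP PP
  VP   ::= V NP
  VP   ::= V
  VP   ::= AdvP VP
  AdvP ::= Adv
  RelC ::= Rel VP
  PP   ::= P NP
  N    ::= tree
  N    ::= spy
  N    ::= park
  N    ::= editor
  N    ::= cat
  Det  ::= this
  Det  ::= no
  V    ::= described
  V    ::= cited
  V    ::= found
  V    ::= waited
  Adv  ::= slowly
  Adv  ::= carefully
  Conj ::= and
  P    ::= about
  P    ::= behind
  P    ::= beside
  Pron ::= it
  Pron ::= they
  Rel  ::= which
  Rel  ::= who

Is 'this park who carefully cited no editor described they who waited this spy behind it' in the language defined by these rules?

Grammatical

[S [NP [NP [Det this] [N park]] [RelC [Rel who] [VP [AdvP [Adv carefully]] [VP [V cited] [NP [Det no] [N editor]]]]]] [VP [V described] [NP [NP [Pron they]] [RelC [Rel who] [VP [V waited] [NP [NP [Det this] [N spy]] [PP [P behind] [NP [Pron it]]]]]]]]]
The bracketing above is licensed at every node by one of the given productions, with S at the root.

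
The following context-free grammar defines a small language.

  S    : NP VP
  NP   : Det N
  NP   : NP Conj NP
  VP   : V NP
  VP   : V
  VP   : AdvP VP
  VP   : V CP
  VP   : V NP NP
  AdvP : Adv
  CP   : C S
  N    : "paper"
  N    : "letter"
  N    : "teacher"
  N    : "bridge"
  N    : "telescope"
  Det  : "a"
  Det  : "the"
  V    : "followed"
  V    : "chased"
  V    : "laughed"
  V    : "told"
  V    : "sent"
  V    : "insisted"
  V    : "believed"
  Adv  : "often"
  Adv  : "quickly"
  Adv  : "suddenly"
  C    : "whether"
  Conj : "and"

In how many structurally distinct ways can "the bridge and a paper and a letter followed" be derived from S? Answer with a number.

The two bracketings:
[S [NP [NP [Det the] [N bridge]] [Conj and] [NP [NP [Det a] [N paper]] [Conj and] [NP [Det a] [N letter]]]] [VP [V followed]]]
[S [NP [NP [NP [Det the] [N bridge]] [Conj and] [NP [Det a] [N paper]]] [Conj and] [NP [Det a] [N letter]]] [VP [V followed]]]
The trees differ in how a recursive rule is bracketed over the same span.

2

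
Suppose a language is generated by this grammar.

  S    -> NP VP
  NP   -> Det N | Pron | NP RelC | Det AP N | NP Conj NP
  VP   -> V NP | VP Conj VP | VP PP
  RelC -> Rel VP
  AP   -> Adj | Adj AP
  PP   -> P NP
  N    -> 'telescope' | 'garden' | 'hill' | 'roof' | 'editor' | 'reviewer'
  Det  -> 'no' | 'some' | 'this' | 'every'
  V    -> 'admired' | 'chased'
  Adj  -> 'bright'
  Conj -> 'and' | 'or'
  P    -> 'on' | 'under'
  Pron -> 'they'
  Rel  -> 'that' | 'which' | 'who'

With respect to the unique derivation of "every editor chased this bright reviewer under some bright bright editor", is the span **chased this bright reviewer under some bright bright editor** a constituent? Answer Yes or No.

Yes

[S [NP [Det every] [N editor]] [VP [VP [V chased] [NP [Det this] [AP [Adj bright]] [N reviewer]]] [PP [P under] [NP [Det some] [AP [Adj bright] [AP [Adj bright]]] [N editor]]]]]
The words 'chased this bright reviewer under some bright bright editor' are exhaustively dominated by a single VP node (built by VP → VP PP), so they form a constituent.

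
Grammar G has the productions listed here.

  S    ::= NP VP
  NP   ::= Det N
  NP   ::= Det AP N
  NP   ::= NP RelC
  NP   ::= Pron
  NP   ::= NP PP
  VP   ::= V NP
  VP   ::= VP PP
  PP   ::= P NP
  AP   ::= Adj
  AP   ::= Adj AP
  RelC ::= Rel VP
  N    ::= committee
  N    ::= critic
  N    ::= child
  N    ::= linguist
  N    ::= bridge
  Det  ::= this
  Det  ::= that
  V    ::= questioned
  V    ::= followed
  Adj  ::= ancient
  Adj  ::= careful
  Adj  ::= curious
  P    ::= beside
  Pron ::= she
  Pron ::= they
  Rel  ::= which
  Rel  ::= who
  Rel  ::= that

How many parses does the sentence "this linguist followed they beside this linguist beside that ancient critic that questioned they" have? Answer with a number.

Two of the 9 distinct bracketings:
[S [NP [Det this] [N linguist]] [VP [V followed] [NP [NP [NP [Pron they]] [PP [P beside] [NP [NP [Det this] [N linguist]] [PP [P beside] [NP [Det that] [AP [Adj ancient]] [N critic]]]]]] [RelC [Rel that] [VP [V questioned] [NP [Pron they]]]]]]]
[S [NP [Det this] [N linguist]] [VP [V followed] [NP [NP [NP [NP [Pron they]] [PP [P beside] [NP [Det this] [N linguist]]]] [PP [P beside] [NP [Det that] [AP [Adj ancient]] [N critic]]]] [RelC [Rel that] [VP [V questioned] [NP [Pron they]]]]]]]
The trees differ in how a recursive rule is bracketed over the same span.

9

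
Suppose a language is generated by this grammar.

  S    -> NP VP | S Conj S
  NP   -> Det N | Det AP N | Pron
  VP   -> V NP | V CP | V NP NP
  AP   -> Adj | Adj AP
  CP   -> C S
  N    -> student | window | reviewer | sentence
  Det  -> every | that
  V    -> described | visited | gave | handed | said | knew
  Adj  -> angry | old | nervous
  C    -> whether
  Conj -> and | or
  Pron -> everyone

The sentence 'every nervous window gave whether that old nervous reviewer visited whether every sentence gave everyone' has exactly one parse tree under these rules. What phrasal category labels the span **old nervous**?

S
  NP
    Det: every
    AP
      Adj: nervous
    N: window
  VP
    V: gave
    CP
      C: whether
      S
        NP
          Det: that
          AP
            Adj: old
            AP
              Adj: nervous
          N: reviewer
        VP
          V: visited
          CP
            C: whether
            S
              NP
                Det: every
                N: sentence
              VP
                V: gave
                NP
                  Pron: everyone
The span 'old nervous' is the AP node built by AP → Adj AP.

AP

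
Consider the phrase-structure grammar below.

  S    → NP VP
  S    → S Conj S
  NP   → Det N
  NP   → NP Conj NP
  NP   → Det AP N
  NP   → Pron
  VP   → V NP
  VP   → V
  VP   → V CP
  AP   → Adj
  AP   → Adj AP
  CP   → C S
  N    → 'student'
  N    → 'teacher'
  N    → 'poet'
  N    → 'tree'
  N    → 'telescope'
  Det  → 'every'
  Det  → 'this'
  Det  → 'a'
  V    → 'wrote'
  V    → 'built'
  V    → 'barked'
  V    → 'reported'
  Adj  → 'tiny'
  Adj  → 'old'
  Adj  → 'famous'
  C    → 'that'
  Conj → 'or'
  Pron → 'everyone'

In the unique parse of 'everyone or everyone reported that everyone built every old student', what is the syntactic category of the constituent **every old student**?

S
  NP
    NP
      Pron: everyone
    Conj: or
    NP
      Pron: everyone
  VP
    V: reported
    CP
      C: that
      S
        NP
          Pron: everyone
        VP
          V: built
          NP
            Det: every
            AP
              Adj: old
            N: student
The span 'every old student' is the NP node built by NP → Det AP N.

NP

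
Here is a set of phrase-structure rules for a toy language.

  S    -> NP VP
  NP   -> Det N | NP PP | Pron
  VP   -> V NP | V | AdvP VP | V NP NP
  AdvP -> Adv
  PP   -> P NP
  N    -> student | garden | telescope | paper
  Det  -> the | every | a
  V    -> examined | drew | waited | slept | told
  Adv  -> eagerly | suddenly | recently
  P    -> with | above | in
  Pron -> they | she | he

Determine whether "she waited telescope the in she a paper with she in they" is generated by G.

A V word can never sit immediately before an N word in any string this grammar generates, so the substring 'waited telescope' rules out a derivation.

Ungrammatical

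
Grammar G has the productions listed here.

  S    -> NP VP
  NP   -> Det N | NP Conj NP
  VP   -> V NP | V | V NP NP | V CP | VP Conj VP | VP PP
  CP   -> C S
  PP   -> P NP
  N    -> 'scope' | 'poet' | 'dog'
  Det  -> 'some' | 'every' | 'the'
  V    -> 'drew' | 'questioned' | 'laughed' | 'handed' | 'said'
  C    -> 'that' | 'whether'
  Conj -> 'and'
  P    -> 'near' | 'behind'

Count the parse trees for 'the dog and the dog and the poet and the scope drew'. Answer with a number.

5

Two of the 5 distinct bracketings:
[S [NP [NP [Det the] [N dog]] [Conj and] [NP [NP [Det the] [N dog]] [Conj and] [NP [NP [Det the] [N poet]] [Conj and] [NP [Det the] [N scope]]]]] [VP [V drew]]]
[S [NP [NP [Det the] [N dog]] [Conj and] [NP [NP [NP [Det the] [N dog]] [Conj and] [NP [Det the] [N poet]]] [Conj and] [NP [Det the] [N scope]]]] [VP [V drew]]]
The trees differ in how a recursive rule is bracketed over the same span.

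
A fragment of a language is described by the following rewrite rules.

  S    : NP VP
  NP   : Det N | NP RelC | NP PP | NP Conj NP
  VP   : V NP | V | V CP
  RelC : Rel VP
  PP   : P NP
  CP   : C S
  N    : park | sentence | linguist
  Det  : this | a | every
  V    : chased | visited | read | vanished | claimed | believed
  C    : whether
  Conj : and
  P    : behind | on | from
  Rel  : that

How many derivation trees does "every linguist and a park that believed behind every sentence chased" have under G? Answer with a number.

3

Two of the 3 distinct bracketings:
[S [NP [NP [NP [NP [Det every] [N linguist]] [Conj and] [NP [Det a] [N park]]] [RelC [Rel that] [VP [V believed]]]] [PP [P behind] [NP [Det every] [N sentence]]]] [VP [V chased]]]
[S [NP [NP [NP [Det every] [N linguist]] [Conj and] [NP [NP [Det a] [N park]] [RelC [Rel that] [VP [V believed]]]]] [PP [P behind] [NP [Det every] [N sentence]]]] [VP [V chased]]]
The trees differ in how a recursive rule is bracketed over the same span.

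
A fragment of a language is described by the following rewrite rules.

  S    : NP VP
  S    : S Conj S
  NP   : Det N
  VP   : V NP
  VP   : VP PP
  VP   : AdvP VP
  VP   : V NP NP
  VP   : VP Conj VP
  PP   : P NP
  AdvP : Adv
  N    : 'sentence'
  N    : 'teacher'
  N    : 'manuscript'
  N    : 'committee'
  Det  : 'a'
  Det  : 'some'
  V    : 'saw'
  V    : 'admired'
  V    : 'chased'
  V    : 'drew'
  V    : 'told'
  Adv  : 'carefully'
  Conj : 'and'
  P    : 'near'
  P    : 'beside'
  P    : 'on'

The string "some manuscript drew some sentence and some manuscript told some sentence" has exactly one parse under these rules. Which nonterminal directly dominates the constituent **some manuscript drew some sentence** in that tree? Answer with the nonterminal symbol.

S

S
  S
    NP
      Det: some
      N: manuscript
    VP
      V: drew
      NP
        Det: some
        N: sentence
  Conj: and
  S
    NP
      Det: some
      N: manuscript
    VP
      V: told
      NP
        Det: some
        N: sentence
The span 'some manuscript drew some sentence' is the S node built by S → NP VP.
Its mother is the S built by S → S Conj S.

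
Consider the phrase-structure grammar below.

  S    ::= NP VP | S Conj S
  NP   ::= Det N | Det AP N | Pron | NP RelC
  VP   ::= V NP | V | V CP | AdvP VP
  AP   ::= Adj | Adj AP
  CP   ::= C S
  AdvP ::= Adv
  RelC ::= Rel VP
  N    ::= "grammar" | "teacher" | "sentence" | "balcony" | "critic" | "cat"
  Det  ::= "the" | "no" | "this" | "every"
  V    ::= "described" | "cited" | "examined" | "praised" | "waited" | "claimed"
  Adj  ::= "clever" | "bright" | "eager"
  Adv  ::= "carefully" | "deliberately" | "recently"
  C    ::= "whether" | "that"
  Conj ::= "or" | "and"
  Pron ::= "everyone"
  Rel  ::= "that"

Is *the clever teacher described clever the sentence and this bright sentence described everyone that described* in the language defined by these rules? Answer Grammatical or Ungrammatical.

Ungrammatical

A V word can never sit immediately before an Adj word in any string this grammar generates, so the substring 'described clever' rules out a derivation.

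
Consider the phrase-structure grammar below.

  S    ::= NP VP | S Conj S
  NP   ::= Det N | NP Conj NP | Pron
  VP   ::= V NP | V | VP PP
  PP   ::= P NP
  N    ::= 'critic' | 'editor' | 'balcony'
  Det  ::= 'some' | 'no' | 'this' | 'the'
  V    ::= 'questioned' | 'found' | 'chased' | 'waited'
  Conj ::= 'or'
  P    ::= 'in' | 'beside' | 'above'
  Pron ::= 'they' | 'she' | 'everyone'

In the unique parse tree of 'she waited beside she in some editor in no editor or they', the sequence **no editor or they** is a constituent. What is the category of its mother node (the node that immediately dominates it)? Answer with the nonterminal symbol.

PP

[S [NP [Pron she]] [VP [VP [VP [VP [V waited]] [PP [P beside] [NP [Pron she]]]] [PP [P in] [NP [Det some] [N editor]]]] [PP [P in] [NP [NP [Det no] [N editor]] [Conj or] [NP [Pron they]]]]]]
The span 'no editor or they' is the NP node built by NP → NP Conj NP.
Its mother is the PP built by PP → P NP.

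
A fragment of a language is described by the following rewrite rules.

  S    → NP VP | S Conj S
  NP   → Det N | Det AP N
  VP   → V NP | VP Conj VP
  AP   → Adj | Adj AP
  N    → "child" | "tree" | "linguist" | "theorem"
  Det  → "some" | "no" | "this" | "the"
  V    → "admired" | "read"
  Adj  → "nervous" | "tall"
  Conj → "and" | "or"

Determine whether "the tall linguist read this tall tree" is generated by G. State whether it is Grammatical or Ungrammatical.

Grammatical

[S [NP [Det the] [AP [Adj tall]] [N linguist]] [VP [V read] [NP [Det this] [AP [Adj tall]] [N tree]]]]
Every word is introduced by a lexical rule and the phrasal rules combine the resulting categories into a single S.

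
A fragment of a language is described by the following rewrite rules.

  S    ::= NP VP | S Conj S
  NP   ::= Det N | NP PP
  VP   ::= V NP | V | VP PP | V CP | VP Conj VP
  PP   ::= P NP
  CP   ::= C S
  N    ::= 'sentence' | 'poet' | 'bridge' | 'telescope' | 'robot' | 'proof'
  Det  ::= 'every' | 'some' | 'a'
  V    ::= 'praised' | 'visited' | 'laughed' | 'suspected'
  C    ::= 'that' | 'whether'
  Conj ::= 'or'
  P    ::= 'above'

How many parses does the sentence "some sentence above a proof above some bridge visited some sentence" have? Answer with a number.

The two bracketings:
[S [NP [NP [Det some] [N sentence]] [PP [P above] [NP [NP [Det a] [N proof]] [PP [P above] [NP [Det some] [N bridge]]]]]] [VP [V visited] [NP [Det some] [N sentence]]]]
[S [NP [NP [NP [Det some] [N sentence]] [PP [P above] [NP [Det a] [N proof]]]] [PP [P above] [NP [Det some] [N bridge]]]] [VP [V visited] [NP [Det some] [N sentence]]]]
The trees differ in how a recursive rule is bracketed over the same span.

2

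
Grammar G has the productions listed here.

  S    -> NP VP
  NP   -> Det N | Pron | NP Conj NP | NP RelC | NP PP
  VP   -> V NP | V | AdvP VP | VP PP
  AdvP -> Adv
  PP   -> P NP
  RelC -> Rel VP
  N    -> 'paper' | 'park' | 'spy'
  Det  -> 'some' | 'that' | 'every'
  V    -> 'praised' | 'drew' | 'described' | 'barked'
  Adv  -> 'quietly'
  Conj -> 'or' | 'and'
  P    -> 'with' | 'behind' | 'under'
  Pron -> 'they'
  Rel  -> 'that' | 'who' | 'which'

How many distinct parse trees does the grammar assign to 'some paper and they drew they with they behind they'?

Two of the 5 distinct bracketings:
[S [NP [NP [Det some] [N paper]] [Conj and] [NP [Pron they]]] [VP [V drew] [NP [NP [Pron they]] [PP [P with] [NP [NP [Pron they]] [PP [P behind] [NP [Pron they]]]]]]]]
[S [NP [NP [Det some] [N paper]] [Conj and] [NP [Pron they]]] [VP [V drew] [NP [NP [NP [Pron they]] [PP [P with] [NP [Pron they]]]] [PP [P behind] [NP [Pron they]]]]]]
The trees differ in how a recursive rule is bracketed over the same span.

5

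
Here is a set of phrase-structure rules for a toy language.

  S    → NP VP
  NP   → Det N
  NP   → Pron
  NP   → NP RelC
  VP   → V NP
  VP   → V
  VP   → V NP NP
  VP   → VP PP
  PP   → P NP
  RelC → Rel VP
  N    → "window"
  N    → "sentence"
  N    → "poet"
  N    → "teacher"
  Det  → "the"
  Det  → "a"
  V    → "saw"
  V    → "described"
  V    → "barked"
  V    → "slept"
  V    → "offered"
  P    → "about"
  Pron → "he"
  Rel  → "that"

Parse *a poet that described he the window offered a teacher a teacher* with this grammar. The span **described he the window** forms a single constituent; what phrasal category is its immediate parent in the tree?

RelC

[S [NP [NP [Det a] [N poet]] [RelC [Rel that] [VP [V described] [NP [Pron he]] [NP [Det the] [N window]]]]] [VP [V offered] [NP [Det a] [N teacher]] [NP [Det a] [N teacher]]]]
The span 'described he the window' is the VP node built by VP → V NP NP.
Its mother is the RelC built by RelC → Rel VP.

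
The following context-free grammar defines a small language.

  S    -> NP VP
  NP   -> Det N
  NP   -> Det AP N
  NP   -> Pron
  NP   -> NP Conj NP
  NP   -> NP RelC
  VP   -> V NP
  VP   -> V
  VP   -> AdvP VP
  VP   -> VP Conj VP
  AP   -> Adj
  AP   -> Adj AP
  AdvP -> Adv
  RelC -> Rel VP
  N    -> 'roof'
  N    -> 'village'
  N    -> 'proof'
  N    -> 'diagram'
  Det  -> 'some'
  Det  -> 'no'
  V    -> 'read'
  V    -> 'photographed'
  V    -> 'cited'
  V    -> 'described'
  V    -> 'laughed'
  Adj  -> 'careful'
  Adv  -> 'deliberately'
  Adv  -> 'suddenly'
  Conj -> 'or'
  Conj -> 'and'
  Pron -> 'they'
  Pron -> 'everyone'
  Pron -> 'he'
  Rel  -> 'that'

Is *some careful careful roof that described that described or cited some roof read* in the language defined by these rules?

Grammatical

S
  NP
    NP
      NP
        Det: some
        AP
          Adj: careful
          AP
            Adj: careful
        N: roof
      RelC
        Rel: that
        VP
          V: described
    RelC
      Rel: that
      VP
        VP
          V: described
        Conj: or
        VP
          V: cited
          NP
            Det: some
            N: roof
  VP
    V: read
The bracketing above is licensed at every node by one of the given productions, with S at the root.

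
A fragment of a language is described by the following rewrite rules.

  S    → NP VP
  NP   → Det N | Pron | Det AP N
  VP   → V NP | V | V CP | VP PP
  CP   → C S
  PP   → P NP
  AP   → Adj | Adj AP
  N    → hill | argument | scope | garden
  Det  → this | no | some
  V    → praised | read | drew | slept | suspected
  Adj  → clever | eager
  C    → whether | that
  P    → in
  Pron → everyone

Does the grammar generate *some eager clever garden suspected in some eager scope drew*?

For S → NP VP, the only prefix that parses as NP is 'some eager clever garden', but the remainder 'suspected in some eager scope drew' is not a VP under these rules.

Ungrammatical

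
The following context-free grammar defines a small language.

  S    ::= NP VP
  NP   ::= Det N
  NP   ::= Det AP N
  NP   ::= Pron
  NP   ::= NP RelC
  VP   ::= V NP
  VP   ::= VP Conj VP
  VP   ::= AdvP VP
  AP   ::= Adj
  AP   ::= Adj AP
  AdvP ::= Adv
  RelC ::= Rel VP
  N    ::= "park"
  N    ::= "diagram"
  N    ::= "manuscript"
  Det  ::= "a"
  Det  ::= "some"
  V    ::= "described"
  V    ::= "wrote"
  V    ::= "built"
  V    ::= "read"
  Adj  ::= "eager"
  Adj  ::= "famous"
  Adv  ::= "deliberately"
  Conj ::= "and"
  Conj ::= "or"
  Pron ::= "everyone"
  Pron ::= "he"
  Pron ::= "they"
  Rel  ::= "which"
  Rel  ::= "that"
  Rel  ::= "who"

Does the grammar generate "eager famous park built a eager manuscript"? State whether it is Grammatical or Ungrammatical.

Ungrammatical

For S → NP VP, no prefix of the string parses as an NP.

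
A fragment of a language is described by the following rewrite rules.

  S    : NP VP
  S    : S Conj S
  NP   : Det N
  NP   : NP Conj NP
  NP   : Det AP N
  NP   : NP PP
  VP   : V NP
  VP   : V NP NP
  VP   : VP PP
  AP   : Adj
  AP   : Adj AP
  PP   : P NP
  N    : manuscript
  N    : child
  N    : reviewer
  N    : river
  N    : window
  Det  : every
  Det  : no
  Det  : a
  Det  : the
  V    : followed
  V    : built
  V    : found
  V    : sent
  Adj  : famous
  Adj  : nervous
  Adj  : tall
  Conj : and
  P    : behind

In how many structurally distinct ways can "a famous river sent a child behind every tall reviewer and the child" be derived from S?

Two of the 3 distinct bracketings:
[S [NP [Det a] [AP [Adj famous]] [N river]] [VP [V sent] [NP [NP [NP [Det a] [N child]] [PP [P behind] [NP [Det every] [AP [Adj tall]] [N reviewer]]]] [Conj and] [NP [Det the] [N child]]]]]
[S [NP [Det a] [AP [Adj famous]] [N river]] [VP [V sent] [NP [NP [Det a] [N child]] [PP [P behind] [NP [NP [Det every] [AP [Adj tall]] [N reviewer]] [Conj and] [NP [Det the] [N child]]]]]]]
The trees differ in how a recursive rule is bracketed over the same span.

3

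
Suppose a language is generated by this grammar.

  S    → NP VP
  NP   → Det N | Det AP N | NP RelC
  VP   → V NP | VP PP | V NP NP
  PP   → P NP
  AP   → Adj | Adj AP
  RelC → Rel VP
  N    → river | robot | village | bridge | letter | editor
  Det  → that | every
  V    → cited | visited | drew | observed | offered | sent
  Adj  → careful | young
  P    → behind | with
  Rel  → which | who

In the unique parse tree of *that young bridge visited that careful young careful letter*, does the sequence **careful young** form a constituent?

[S [NP [Det that] [AP [Adj young]] [N bridge]] [VP [V visited] [NP [Det that] [AP [Adj careful] [AP [Adj young] [AP [Adj careful]]]] [N letter]]]]
The smallest constituent containing 'careful young' is the AP spanning 'careful young careful'; no single node in the tree dominates exactly the given words.

No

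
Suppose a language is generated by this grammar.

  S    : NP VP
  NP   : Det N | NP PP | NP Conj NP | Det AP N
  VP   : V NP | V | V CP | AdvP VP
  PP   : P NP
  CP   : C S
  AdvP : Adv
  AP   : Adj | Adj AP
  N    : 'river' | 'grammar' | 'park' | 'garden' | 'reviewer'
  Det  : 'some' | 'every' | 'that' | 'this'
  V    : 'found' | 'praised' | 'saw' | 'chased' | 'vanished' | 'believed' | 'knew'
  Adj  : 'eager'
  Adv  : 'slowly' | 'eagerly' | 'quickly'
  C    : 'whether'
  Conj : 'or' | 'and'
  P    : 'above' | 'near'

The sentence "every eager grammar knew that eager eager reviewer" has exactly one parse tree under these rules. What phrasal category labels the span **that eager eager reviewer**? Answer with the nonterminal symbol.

[S [NP [Det every] [AP [Adj eager]] [N grammar]] [VP [V knew] [NP [Det that] [AP [Adj eager] [AP [Adj eager]]] [N reviewer]]]]
The span 'that eager eager reviewer' is the NP node built by NP → Det AP N.

NP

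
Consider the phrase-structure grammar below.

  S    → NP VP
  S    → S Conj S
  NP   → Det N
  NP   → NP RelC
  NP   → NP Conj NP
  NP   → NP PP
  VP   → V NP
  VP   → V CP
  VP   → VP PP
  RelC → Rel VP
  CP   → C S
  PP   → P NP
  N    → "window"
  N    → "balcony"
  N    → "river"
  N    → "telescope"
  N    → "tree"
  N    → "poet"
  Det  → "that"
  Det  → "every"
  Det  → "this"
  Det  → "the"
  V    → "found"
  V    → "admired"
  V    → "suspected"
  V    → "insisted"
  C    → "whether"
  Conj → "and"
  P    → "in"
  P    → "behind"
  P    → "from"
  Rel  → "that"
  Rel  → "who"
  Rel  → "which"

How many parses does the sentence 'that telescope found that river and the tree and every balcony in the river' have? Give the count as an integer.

Two of the 7 distinct bracketings:
[S [NP [Det that] [N telescope]] [VP [V found] [NP [NP [Det that] [N river]] [Conj and] [NP [NP [Det the] [N tree]] [Conj and] [NP [NP [Det every] [N balcony]] [PP [P in] [NP [Det the] [N river]]]]]]]]
[S [NP [Det that] [N telescope]] [VP [V found] [NP [NP [Det that] [N river]] [Conj and] [NP [NP [NP [Det the] [N tree]] [Conj and] [NP [Det every] [N balcony]]] [PP [P in] [NP [Det the] [N river]]]]]]]
The trees differ in how a recursive rule is bracketed over the same span.

7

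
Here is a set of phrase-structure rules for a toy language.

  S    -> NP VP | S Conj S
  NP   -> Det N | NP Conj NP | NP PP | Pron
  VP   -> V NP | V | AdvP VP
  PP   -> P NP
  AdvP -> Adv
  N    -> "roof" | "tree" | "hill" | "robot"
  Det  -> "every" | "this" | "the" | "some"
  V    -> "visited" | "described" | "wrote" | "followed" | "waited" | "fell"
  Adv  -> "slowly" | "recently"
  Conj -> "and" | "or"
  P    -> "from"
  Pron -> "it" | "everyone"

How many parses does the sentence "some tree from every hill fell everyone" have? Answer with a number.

1

[S [NP [NP [Det some] [N tree]] [PP [P from] [NP [Det every] [N hill]]]] [VP [V fell] [NP [Pron everyone]]]]
No rule offers an alternative attachment or grouping for any span, so this is the only derivation.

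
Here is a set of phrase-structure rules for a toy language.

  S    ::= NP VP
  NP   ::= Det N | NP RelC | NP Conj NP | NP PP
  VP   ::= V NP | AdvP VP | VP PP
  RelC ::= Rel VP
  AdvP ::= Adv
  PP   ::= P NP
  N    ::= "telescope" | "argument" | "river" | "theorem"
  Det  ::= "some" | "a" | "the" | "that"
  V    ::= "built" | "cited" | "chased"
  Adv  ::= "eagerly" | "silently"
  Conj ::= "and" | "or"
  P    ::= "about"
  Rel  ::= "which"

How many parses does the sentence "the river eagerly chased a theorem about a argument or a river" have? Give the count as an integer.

4

Two of the 4 distinct bracketings:
[S [NP [Det the] [N river]] [VP [AdvP [Adv eagerly]] [VP [V chased] [NP [NP [NP [Det a] [N theorem]] [PP [P about] [NP [Det a] [N argument]]]] [Conj or] [NP [Det a] [N river]]]]]]
[S [NP [Det the] [N river]] [VP [AdvP [Adv eagerly]] [VP [V chased] [NP [NP [Det a] [N theorem]] [PP [P about] [NP [NP [Det a] [N argument]] [Conj or] [NP [Det a] [N river]]]]]]]]
The trees differ in how a recursive rule is bracketed over the same span.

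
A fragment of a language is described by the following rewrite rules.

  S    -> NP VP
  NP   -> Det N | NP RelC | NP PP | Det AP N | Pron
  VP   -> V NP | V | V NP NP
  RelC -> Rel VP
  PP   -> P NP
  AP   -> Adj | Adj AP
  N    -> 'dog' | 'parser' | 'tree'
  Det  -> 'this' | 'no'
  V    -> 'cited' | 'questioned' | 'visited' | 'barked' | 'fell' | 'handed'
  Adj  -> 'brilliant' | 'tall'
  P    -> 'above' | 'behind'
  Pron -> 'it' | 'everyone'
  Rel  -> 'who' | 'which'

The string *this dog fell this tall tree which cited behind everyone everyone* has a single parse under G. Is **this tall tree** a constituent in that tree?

Yes

[S [NP [Det this] [N dog]] [VP [V fell] [NP [NP [NP [Det this] [AP [Adj tall]] [N tree]] [RelC [Rel which] [VP [V cited]]]] [PP [P behind] [NP [Pron everyone]]]] [NP [Pron everyone]]]]
The words 'this tall tree' are exhaustively dominated by a single NP node (built by NP → Det AP N), so they form a constituent.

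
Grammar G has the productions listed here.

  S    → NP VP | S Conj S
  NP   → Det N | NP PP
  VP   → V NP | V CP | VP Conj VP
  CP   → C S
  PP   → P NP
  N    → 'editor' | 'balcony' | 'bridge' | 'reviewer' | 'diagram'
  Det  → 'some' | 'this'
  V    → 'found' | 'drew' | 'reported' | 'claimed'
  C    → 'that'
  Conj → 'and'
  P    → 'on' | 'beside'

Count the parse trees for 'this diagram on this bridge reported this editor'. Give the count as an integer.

1

[S [NP [NP [Det this] [N diagram]] [PP [P on] [NP [Det this] [N bridge]]]] [VP [V reported] [NP [Det this] [N editor]]]]
No rule offers an alternative attachment or grouping for any span, so this is the only derivation.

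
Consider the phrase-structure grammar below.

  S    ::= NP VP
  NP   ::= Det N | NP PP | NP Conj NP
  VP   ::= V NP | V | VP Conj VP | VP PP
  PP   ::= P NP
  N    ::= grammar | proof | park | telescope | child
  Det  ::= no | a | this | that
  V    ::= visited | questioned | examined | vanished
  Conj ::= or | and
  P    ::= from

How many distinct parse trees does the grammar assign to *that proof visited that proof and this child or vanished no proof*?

1

[S [NP [Det that] [N proof]] [VP [VP [V visited] [NP [NP [Det that] [N proof]] [Conj and] [NP [Det this] [N child]]]] [Conj or] [VP [V vanished] [NP [Det no] [N proof]]]]]
No rule offers an alternative attachment or grouping for any span, so this is the only derivation.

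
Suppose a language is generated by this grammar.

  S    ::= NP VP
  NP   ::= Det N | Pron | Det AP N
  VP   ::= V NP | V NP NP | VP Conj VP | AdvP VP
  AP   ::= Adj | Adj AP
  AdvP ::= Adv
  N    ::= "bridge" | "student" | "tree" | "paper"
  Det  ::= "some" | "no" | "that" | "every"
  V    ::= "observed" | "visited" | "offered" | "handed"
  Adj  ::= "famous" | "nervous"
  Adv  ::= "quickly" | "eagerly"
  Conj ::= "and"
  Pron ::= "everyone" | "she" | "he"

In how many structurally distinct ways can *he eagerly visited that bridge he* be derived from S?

[S [NP [Pron he]] [VP [AdvP [Adv eagerly]] [VP [V visited] [NP [Det that] [N bridge]] [NP [Pron he]]]]]
No rule offers an alternative attachment or grouping for any span, so this is the only derivation.

1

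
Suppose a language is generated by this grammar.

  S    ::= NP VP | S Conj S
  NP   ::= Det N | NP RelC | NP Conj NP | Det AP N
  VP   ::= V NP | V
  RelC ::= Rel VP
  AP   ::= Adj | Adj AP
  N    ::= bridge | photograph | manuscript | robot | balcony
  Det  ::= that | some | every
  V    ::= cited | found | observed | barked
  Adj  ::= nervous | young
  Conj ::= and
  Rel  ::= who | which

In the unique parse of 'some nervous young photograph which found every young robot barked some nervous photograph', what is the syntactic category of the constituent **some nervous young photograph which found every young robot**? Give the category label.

[S [NP [NP [Det some] [AP [Adj nervous] [AP [Adj young]]] [N photograph]] [RelC [Rel which] [VP [V found] [NP [Det every] [AP [Adj young]] [N robot]]]]] [VP [V barked] [NP [Det some] [AP [Adj nervous]] [N photograph]]]]
The span 'some nervous young photograph which found every young robot' is the NP node built by NP → NP RelC.

NP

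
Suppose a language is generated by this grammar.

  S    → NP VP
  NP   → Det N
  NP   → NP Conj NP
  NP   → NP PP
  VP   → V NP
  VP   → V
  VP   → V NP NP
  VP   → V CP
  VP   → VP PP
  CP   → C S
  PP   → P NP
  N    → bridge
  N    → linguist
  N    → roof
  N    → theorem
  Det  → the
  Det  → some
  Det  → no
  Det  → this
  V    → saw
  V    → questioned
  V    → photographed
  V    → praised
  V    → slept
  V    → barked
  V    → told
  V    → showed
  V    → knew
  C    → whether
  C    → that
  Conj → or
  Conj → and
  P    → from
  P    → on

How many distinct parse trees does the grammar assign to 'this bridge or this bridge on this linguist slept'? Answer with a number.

The two bracketings:
[S [NP [NP [Det this] [N bridge]] [Conj or] [NP [NP [Det this] [N bridge]] [PP [P on] [NP [Det this] [N linguist]]]]] [VP [V slept]]]
[S [NP [NP [NP [Det this] [N bridge]] [Conj or] [NP [Det this] [N bridge]]] [PP [P on] [NP [Det this] [N linguist]]]] [VP [V slept]]]
The trees differ in how a recursive rule is bracketed over the same span.

2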